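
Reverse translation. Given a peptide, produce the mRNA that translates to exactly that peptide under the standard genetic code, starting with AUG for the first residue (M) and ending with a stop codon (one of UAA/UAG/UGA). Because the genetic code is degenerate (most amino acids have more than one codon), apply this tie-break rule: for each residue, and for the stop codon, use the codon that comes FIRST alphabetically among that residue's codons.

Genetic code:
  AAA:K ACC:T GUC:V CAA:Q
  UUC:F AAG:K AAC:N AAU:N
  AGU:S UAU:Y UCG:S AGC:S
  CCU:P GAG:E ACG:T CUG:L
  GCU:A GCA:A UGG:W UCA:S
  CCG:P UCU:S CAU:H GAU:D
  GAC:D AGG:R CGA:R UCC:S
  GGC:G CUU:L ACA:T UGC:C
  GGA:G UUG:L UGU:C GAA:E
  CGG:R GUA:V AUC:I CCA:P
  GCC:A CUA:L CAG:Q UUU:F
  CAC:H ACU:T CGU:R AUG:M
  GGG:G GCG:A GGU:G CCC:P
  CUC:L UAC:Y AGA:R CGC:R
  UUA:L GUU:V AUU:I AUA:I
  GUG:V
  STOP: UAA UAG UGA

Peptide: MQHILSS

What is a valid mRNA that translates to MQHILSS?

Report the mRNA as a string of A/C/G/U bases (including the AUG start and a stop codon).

Answer: mRNA: AUGCAACACAUACUAAGCAGCUAA

Derivation:
residue 1: M -> AUG (start codon)
residue 2: Q codons sorted = CAA,CAG -> pick first = CAA
residue 3: H codons sorted = CAC,CAU -> pick first = CAC
residue 4: I codons sorted = AUA,AUC,AUU -> pick first = AUA
residue 5: L codons sorted = CUA,CUC,CUG,CUU,UUA,UUG -> pick first = CUA
residue 6: S codons sorted = AGC,AGU,UCA,UCC,UCG,UCU -> pick first = AGC
residue 7: S codons sorted = AGC,AGU,UCA,UCC,UCG,UCU -> pick first = AGC
terminator: stop codons sorted = UAA,UAG,UGA -> pick first = UAA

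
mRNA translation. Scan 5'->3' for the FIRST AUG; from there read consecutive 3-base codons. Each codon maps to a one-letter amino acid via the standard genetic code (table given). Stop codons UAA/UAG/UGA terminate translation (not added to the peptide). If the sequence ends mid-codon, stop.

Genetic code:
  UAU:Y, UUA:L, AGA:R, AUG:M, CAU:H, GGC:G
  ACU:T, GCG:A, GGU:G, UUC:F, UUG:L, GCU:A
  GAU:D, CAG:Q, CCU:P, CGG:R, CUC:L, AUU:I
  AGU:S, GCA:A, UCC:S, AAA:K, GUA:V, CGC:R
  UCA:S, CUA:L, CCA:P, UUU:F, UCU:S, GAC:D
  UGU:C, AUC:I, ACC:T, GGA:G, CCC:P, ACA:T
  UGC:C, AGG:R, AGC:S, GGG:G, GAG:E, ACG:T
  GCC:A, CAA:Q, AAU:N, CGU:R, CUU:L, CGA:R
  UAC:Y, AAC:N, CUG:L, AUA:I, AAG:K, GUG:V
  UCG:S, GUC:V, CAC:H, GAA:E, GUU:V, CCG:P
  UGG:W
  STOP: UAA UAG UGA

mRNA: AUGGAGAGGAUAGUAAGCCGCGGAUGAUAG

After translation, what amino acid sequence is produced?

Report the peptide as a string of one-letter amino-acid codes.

start AUG at pos 0
pos 0: AUG -> M; peptide=M
pos 3: GAG -> E; peptide=ME
pos 6: AGG -> R; peptide=MER
pos 9: AUA -> I; peptide=MERI
pos 12: GUA -> V; peptide=MERIV
pos 15: AGC -> S; peptide=MERIVS
pos 18: CGC -> R; peptide=MERIVSR
pos 21: GGA -> G; peptide=MERIVSRG
pos 24: UGA -> STOP

Answer: MERIVSRG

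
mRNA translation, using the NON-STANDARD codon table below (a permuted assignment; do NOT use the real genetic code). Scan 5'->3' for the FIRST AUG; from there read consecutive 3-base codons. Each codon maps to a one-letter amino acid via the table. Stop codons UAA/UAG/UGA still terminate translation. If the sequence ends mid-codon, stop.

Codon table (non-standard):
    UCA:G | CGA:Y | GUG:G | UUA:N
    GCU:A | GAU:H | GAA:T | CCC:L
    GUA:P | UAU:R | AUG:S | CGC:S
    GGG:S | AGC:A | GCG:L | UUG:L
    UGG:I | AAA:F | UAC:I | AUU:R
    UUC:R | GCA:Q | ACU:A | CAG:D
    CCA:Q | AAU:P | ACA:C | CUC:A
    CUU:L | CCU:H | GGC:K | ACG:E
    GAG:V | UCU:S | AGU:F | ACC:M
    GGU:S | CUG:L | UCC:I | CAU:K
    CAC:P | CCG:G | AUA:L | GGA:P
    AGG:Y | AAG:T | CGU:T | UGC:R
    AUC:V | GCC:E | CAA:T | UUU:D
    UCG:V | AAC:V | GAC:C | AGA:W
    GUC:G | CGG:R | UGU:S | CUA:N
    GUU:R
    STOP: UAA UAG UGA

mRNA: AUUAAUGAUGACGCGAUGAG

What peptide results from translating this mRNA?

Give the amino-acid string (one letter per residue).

start AUG at pos 4
pos 4: AUG -> S; peptide=S
pos 7: AUG -> S; peptide=SS
pos 10: ACG -> E; peptide=SSE
pos 13: CGA -> Y; peptide=SSEY
pos 16: UGA -> STOP

Answer: SSEY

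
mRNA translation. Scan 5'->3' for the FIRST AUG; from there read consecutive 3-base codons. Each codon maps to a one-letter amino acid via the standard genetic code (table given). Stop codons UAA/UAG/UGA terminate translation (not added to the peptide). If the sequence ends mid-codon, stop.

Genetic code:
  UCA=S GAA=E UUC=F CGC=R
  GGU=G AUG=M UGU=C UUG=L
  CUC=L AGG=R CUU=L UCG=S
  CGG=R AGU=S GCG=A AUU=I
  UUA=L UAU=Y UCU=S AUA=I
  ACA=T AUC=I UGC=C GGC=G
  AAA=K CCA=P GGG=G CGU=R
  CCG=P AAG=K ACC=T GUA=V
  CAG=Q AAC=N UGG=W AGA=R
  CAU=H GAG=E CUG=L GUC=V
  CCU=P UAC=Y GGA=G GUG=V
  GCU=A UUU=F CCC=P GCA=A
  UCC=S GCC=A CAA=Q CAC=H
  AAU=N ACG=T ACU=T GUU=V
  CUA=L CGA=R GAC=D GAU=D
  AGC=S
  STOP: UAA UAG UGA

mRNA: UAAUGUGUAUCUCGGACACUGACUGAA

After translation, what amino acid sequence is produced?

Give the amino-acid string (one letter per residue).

start AUG at pos 2
pos 2: AUG -> M; peptide=M
pos 5: UGU -> C; peptide=MC
pos 8: AUC -> I; peptide=MCI
pos 11: UCG -> S; peptide=MCIS
pos 14: GAC -> D; peptide=MCISD
pos 17: ACU -> T; peptide=MCISDT
pos 20: GAC -> D; peptide=MCISDTD
pos 23: UGA -> STOP

Answer: MCISDTD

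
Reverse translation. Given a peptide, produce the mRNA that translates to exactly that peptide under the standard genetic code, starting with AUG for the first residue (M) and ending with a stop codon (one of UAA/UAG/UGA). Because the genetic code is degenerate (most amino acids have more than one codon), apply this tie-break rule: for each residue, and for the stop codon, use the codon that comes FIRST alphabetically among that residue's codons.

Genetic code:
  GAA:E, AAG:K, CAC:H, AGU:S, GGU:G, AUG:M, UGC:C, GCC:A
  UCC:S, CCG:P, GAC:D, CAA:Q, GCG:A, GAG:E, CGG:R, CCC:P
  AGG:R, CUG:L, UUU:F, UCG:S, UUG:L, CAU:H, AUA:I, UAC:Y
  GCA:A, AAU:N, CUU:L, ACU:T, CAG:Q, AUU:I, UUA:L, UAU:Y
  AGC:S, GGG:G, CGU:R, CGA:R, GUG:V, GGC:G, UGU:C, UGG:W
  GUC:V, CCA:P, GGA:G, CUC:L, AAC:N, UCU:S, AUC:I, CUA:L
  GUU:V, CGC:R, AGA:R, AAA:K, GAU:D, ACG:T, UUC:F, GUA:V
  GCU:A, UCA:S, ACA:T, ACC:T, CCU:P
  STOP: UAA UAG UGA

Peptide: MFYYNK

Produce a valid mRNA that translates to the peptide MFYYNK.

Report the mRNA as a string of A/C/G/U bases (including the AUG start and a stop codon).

Answer: mRNA: AUGUUCUACUACAACAAAUAA

Derivation:
residue 1: M -> AUG (start codon)
residue 2: F codons sorted = UUC,UUU -> pick first = UUC
residue 3: Y codons sorted = UAC,UAU -> pick first = UAC
residue 4: Y codons sorted = UAC,UAU -> pick first = UAC
residue 5: N codons sorted = AAC,AAU -> pick first = AAC
residue 6: K codons sorted = AAA,AAG -> pick first = AAA
terminator: stop codons sorted = UAA,UAG,UGA -> pick first = UAA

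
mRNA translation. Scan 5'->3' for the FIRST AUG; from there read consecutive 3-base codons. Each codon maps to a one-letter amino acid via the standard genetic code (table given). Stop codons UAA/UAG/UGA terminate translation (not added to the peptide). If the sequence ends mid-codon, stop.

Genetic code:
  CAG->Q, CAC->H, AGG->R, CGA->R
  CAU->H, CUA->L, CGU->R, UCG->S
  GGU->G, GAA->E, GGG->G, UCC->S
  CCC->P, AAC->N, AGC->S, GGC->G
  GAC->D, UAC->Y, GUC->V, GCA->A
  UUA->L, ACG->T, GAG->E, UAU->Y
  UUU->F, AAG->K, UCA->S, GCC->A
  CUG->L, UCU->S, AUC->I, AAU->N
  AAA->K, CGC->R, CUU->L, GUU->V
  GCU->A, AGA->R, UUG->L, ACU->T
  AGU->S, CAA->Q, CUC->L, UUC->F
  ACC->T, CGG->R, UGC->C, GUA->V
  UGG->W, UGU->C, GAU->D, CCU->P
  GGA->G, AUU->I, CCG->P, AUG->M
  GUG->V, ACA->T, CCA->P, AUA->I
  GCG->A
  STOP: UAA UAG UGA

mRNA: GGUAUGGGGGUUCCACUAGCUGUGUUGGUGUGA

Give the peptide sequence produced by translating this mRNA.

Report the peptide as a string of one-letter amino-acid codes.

start AUG at pos 3
pos 3: AUG -> M; peptide=M
pos 6: GGG -> G; peptide=MG
pos 9: GUU -> V; peptide=MGV
pos 12: CCA -> P; peptide=MGVP
pos 15: CUA -> L; peptide=MGVPL
pos 18: GCU -> A; peptide=MGVPLA
pos 21: GUG -> V; peptide=MGVPLAV
pos 24: UUG -> L; peptide=MGVPLAVL
pos 27: GUG -> V; peptide=MGVPLAVLV
pos 30: UGA -> STOP

Answer: MGVPLAVLV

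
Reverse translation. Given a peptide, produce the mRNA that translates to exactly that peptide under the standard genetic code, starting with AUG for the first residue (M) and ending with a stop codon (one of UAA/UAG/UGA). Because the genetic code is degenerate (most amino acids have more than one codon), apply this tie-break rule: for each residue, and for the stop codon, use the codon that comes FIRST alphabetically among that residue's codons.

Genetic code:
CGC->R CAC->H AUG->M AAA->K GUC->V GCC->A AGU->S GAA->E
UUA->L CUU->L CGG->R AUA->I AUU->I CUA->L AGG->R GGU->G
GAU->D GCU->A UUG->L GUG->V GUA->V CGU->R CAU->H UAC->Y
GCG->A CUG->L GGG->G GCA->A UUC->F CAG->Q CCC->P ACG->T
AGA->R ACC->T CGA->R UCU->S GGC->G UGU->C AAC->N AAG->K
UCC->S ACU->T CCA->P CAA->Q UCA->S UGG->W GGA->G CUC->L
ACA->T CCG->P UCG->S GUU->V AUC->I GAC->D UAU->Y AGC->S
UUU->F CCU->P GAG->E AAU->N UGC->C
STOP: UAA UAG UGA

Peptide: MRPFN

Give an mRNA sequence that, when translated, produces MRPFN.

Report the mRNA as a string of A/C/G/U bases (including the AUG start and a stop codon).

residue 1: M -> AUG (start codon)
residue 2: R codons sorted = AGA,AGG,CGA,CGC,CGG,CGU -> pick first = AGA
residue 3: P codons sorted = CCA,CCC,CCG,CCU -> pick first = CCA
residue 4: F codons sorted = UUC,UUU -> pick first = UUC
residue 5: N codons sorted = AAC,AAU -> pick first = AAC
terminator: stop codons sorted = UAA,UAG,UGA -> pick first = UAA

Answer: mRNA: AUGAGACCAUUCAACUAA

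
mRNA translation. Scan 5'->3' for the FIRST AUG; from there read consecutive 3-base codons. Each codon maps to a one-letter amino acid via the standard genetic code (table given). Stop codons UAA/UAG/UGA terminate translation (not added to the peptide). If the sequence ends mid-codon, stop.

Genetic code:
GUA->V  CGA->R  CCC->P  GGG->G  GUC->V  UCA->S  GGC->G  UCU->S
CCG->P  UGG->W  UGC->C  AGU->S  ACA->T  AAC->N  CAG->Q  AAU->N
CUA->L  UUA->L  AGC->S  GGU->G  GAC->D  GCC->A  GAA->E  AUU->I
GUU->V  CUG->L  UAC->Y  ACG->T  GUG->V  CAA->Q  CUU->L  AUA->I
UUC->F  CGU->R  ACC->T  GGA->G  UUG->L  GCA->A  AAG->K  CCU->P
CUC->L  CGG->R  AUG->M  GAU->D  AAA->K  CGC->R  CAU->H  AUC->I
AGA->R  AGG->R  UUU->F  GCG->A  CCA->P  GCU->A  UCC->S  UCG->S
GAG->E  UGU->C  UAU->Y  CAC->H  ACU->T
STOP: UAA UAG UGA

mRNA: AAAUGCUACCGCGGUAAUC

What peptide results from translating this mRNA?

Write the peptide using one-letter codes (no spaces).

start AUG at pos 2
pos 2: AUG -> M; peptide=M
pos 5: CUA -> L; peptide=ML
pos 8: CCG -> P; peptide=MLP
pos 11: CGG -> R; peptide=MLPR
pos 14: UAA -> STOP

Answer: MLPR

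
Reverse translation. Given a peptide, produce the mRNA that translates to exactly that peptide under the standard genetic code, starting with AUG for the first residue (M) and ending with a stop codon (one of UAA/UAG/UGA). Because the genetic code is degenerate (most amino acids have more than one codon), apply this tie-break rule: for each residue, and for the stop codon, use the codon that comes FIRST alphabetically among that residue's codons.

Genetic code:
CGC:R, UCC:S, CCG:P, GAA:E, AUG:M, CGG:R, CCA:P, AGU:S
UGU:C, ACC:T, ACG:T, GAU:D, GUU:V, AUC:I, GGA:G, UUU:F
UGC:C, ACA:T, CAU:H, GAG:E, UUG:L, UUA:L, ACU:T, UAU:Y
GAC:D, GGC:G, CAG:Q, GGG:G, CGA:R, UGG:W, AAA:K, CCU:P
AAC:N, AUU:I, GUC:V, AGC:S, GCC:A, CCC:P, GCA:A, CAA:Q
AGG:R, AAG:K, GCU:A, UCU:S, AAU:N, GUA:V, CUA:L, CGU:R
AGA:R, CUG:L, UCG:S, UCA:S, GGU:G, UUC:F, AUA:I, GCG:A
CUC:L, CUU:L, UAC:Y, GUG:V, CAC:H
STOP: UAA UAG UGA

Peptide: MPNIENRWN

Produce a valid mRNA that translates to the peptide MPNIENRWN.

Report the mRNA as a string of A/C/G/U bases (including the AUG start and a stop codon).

Answer: mRNA: AUGCCAAACAUAGAAAACAGAUGGAACUAA

Derivation:
residue 1: M -> AUG (start codon)
residue 2: P codons sorted = CCA,CCC,CCG,CCU -> pick first = CCA
residue 3: N codons sorted = AAC,AAU -> pick first = AAC
residue 4: I codons sorted = AUA,AUC,AUU -> pick first = AUA
residue 5: E codons sorted = GAA,GAG -> pick first = GAA
residue 6: N codons sorted = AAC,AAU -> pick first = AAC
residue 7: R codons sorted = AGA,AGG,CGA,CGC,CGG,CGU -> pick first = AGA
residue 8: W -> UGG (only codon)
residue 9: N codons sorted = AAC,AAU -> pick first = AAC
terminator: stop codons sorted = UAA,UAG,UGA -> pick first = UAA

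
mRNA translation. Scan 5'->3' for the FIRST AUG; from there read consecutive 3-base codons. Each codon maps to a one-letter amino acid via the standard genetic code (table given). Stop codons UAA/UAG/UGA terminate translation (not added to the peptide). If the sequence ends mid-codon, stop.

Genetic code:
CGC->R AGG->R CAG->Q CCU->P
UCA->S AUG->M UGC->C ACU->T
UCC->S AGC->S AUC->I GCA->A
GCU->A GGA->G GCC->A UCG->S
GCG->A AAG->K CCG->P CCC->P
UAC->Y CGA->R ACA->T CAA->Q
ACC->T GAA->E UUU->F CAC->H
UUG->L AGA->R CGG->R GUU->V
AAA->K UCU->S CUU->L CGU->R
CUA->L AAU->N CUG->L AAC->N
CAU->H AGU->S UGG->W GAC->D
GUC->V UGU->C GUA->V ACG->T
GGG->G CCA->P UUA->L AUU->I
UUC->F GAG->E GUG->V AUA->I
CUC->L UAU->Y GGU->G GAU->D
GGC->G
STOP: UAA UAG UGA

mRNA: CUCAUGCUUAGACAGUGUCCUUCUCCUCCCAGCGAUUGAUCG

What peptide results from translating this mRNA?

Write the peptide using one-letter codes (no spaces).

Answer: MLRQCPSPPSD

Derivation:
start AUG at pos 3
pos 3: AUG -> M; peptide=M
pos 6: CUU -> L; peptide=ML
pos 9: AGA -> R; peptide=MLR
pos 12: CAG -> Q; peptide=MLRQ
pos 15: UGU -> C; peptide=MLRQC
pos 18: CCU -> P; peptide=MLRQCP
pos 21: UCU -> S; peptide=MLRQCPS
pos 24: CCU -> P; peptide=MLRQCPSP
pos 27: CCC -> P; peptide=MLRQCPSPP
pos 30: AGC -> S; peptide=MLRQCPSPPS
pos 33: GAU -> D; peptide=MLRQCPSPPSD
pos 36: UGA -> STOP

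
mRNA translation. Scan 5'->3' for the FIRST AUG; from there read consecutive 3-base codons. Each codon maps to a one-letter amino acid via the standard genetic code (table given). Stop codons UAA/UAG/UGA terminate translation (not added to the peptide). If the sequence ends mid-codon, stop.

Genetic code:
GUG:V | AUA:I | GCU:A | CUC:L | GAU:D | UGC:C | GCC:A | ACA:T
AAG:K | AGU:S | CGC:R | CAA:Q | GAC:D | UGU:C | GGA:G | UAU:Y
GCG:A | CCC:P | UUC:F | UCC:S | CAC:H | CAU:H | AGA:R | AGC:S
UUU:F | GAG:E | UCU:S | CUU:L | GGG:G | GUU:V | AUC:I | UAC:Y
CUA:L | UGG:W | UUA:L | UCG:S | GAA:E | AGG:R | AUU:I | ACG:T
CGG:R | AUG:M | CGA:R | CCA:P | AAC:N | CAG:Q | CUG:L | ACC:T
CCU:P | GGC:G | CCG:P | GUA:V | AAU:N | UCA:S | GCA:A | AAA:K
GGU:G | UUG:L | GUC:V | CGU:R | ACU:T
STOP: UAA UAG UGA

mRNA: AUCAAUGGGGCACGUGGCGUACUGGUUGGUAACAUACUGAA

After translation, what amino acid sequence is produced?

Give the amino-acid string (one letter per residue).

start AUG at pos 4
pos 4: AUG -> M; peptide=M
pos 7: GGG -> G; peptide=MG
pos 10: CAC -> H; peptide=MGH
pos 13: GUG -> V; peptide=MGHV
pos 16: GCG -> A; peptide=MGHVA
pos 19: UAC -> Y; peptide=MGHVAY
pos 22: UGG -> W; peptide=MGHVAYW
pos 25: UUG -> L; peptide=MGHVAYWL
pos 28: GUA -> V; peptide=MGHVAYWLV
pos 31: ACA -> T; peptide=MGHVAYWLVT
pos 34: UAC -> Y; peptide=MGHVAYWLVTY
pos 37: UGA -> STOP

Answer: MGHVAYWLVTY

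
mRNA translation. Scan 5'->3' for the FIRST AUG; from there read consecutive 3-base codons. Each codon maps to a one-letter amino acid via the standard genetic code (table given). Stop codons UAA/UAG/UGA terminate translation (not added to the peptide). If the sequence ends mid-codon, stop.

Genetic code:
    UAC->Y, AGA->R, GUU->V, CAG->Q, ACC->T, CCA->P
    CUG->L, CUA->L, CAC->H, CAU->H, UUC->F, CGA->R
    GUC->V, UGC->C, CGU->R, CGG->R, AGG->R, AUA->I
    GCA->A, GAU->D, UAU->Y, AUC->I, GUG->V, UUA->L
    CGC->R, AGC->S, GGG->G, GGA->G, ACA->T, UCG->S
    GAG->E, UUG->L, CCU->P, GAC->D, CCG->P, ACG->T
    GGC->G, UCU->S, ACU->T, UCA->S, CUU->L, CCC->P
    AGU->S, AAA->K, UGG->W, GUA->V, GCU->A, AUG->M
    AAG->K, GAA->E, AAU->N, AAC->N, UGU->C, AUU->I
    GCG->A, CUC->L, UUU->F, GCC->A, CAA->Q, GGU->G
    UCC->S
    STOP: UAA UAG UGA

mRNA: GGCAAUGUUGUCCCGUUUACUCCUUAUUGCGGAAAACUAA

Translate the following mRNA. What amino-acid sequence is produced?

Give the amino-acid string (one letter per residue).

start AUG at pos 4
pos 4: AUG -> M; peptide=M
pos 7: UUG -> L; peptide=ML
pos 10: UCC -> S; peptide=MLS
pos 13: CGU -> R; peptide=MLSR
pos 16: UUA -> L; peptide=MLSRL
pos 19: CUC -> L; peptide=MLSRLL
pos 22: CUU -> L; peptide=MLSRLLL
pos 25: AUU -> I; peptide=MLSRLLLI
pos 28: GCG -> A; peptide=MLSRLLLIA
pos 31: GAA -> E; peptide=MLSRLLLIAE
pos 34: AAC -> N; peptide=MLSRLLLIAEN
pos 37: UAA -> STOP

Answer: MLSRLLLIAEN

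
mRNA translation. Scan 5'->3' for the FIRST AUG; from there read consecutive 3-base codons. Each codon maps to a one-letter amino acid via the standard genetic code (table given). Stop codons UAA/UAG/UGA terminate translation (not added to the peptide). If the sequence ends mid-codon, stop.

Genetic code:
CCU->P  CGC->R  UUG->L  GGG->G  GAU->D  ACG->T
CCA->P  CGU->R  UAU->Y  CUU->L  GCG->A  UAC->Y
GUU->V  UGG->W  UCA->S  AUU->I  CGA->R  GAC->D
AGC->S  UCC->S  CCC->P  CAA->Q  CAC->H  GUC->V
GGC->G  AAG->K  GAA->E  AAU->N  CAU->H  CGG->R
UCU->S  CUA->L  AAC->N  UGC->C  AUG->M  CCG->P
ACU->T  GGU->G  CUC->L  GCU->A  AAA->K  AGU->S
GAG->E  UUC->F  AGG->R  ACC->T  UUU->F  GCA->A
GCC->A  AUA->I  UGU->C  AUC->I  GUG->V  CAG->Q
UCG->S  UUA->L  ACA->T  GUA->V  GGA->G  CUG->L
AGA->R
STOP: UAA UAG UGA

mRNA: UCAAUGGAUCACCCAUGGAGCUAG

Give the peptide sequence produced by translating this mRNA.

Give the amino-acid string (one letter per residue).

start AUG at pos 3
pos 3: AUG -> M; peptide=M
pos 6: GAU -> D; peptide=MD
pos 9: CAC -> H; peptide=MDH
pos 12: CCA -> P; peptide=MDHP
pos 15: UGG -> W; peptide=MDHPW
pos 18: AGC -> S; peptide=MDHPWS
pos 21: UAG -> STOP

Answer: MDHPWS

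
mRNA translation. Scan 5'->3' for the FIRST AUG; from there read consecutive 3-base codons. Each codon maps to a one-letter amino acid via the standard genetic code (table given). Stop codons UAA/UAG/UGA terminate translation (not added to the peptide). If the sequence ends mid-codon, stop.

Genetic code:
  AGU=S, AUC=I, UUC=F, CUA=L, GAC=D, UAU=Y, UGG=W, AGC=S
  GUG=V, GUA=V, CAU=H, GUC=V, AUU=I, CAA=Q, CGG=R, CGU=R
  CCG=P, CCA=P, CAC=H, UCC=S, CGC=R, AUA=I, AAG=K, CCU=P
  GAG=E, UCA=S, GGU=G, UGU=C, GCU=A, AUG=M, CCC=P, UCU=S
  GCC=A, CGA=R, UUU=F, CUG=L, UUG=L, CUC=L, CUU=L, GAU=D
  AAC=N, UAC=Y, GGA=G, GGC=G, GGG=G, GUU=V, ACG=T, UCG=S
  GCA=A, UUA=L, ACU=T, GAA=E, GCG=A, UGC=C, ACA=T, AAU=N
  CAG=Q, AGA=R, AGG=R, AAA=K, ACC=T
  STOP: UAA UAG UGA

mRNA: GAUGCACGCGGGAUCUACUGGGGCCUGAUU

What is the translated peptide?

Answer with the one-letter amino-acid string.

Answer: MHAGSTGA

Derivation:
start AUG at pos 1
pos 1: AUG -> M; peptide=M
pos 4: CAC -> H; peptide=MH
pos 7: GCG -> A; peptide=MHA
pos 10: GGA -> G; peptide=MHAG
pos 13: UCU -> S; peptide=MHAGS
pos 16: ACU -> T; peptide=MHAGST
pos 19: GGG -> G; peptide=MHAGSTG
pos 22: GCC -> A; peptide=MHAGSTGA
pos 25: UGA -> STOP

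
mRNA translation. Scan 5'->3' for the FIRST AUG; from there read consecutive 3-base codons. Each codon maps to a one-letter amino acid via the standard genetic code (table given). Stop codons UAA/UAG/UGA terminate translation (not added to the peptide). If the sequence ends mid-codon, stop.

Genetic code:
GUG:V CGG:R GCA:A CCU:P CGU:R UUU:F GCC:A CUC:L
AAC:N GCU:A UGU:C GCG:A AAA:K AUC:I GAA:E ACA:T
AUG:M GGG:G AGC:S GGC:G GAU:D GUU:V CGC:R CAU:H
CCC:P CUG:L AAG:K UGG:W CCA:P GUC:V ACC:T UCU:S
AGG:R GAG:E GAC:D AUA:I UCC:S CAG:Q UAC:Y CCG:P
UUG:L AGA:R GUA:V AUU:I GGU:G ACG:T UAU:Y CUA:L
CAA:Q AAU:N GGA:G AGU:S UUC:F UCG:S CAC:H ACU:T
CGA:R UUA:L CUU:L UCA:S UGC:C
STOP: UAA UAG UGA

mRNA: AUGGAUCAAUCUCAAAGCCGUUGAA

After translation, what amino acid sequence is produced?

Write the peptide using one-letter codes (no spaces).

Answer: MDQSQSR

Derivation:
start AUG at pos 0
pos 0: AUG -> M; peptide=M
pos 3: GAU -> D; peptide=MD
pos 6: CAA -> Q; peptide=MDQ
pos 9: UCU -> S; peptide=MDQS
pos 12: CAA -> Q; peptide=MDQSQ
pos 15: AGC -> S; peptide=MDQSQS
pos 18: CGU -> R; peptide=MDQSQSR
pos 21: UGA -> STOP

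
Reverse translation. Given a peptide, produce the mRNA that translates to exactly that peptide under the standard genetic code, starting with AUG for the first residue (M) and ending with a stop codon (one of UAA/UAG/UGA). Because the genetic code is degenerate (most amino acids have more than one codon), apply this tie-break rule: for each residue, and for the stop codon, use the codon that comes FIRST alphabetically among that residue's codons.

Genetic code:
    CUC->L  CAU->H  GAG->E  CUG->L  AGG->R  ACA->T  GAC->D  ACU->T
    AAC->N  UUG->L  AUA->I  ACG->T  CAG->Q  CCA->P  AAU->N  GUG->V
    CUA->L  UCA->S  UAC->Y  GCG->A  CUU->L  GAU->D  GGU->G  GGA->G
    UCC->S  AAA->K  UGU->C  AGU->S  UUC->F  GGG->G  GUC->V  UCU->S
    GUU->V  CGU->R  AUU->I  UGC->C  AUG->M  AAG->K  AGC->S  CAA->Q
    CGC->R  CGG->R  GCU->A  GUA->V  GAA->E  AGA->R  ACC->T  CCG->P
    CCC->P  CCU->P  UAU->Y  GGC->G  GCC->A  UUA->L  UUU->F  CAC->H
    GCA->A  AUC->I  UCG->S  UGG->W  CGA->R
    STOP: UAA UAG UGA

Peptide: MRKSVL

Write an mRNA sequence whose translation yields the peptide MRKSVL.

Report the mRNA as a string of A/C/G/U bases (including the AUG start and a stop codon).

residue 1: M -> AUG (start codon)
residue 2: R codons sorted = AGA,AGG,CGA,CGC,CGG,CGU -> pick first = AGA
residue 3: K codons sorted = AAA,AAG -> pick first = AAA
residue 4: S codons sorted = AGC,AGU,UCA,UCC,UCG,UCU -> pick first = AGC
residue 5: V codons sorted = GUA,GUC,GUG,GUU -> pick first = GUA
residue 6: L codons sorted = CUA,CUC,CUG,CUU,UUA,UUG -> pick first = CUA
terminator: stop codons sorted = UAA,UAG,UGA -> pick first = UAA

Answer: mRNA: AUGAGAAAAAGCGUACUAUAA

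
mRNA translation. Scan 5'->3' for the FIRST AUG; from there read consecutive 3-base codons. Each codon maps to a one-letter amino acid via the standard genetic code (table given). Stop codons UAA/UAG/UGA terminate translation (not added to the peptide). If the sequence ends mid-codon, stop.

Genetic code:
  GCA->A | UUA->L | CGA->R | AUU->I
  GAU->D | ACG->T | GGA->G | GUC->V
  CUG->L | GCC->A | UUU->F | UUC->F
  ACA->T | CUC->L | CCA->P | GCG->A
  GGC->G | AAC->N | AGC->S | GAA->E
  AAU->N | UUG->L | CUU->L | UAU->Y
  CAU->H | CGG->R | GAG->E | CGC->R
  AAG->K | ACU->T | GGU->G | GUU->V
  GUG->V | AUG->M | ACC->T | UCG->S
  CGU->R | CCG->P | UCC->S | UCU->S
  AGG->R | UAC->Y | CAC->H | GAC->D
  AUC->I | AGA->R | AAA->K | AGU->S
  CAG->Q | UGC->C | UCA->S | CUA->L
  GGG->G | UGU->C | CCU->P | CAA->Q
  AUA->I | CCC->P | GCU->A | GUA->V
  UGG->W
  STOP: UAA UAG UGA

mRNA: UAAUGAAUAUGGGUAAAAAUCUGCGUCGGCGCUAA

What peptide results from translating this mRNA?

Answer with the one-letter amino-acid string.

Answer: MNMGKNLRRR

Derivation:
start AUG at pos 2
pos 2: AUG -> M; peptide=M
pos 5: AAU -> N; peptide=MN
pos 8: AUG -> M; peptide=MNM
pos 11: GGU -> G; peptide=MNMG
pos 14: AAA -> K; peptide=MNMGK
pos 17: AAU -> N; peptide=MNMGKN
pos 20: CUG -> L; peptide=MNMGKNL
pos 23: CGU -> R; peptide=MNMGKNLR
pos 26: CGG -> R; peptide=MNMGKNLRR
pos 29: CGC -> R; peptide=MNMGKNLRRR
pos 32: UAA -> STOP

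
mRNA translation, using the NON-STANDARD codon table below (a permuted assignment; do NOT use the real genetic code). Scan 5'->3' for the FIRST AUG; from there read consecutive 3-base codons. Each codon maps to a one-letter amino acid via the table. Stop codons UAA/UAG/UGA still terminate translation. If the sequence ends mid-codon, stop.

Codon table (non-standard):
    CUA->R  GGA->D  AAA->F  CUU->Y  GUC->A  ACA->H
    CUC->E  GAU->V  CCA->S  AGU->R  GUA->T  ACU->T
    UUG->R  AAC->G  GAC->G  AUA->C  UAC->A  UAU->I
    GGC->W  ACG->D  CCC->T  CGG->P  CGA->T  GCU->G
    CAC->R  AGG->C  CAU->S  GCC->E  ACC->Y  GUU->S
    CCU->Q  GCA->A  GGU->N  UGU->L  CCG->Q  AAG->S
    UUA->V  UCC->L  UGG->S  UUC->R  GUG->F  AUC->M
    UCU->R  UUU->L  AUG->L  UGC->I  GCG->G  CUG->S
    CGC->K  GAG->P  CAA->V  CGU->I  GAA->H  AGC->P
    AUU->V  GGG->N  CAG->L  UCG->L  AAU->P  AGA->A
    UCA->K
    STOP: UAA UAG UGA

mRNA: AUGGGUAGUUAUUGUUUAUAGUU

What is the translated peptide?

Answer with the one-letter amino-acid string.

Answer: LNRILV

Derivation:
start AUG at pos 0
pos 0: AUG -> L; peptide=L
pos 3: GGU -> N; peptide=LN
pos 6: AGU -> R; peptide=LNR
pos 9: UAU -> I; peptide=LNRI
pos 12: UGU -> L; peptide=LNRIL
pos 15: UUA -> V; peptide=LNRILV
pos 18: UAG -> STOP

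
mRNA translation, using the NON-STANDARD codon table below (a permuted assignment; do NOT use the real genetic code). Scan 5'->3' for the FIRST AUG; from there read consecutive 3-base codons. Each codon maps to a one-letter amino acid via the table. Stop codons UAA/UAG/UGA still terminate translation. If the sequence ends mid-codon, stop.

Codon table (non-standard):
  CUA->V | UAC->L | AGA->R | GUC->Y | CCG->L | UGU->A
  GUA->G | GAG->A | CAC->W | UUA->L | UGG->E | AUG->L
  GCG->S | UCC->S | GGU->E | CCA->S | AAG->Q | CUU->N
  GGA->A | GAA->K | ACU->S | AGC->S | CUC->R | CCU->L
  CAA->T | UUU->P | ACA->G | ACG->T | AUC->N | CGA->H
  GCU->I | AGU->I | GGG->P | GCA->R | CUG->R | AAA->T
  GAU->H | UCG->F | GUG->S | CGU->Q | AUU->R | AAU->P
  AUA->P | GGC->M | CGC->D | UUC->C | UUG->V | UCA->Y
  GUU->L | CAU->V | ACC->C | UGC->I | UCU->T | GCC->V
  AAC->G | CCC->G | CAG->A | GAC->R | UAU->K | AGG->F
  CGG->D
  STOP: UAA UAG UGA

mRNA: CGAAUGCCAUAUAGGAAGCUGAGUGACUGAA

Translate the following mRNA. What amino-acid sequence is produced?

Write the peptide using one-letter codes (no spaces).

Answer: LSKFQRIR

Derivation:
start AUG at pos 3
pos 3: AUG -> L; peptide=L
pos 6: CCA -> S; peptide=LS
pos 9: UAU -> K; peptide=LSK
pos 12: AGG -> F; peptide=LSKF
pos 15: AAG -> Q; peptide=LSKFQ
pos 18: CUG -> R; peptide=LSKFQR
pos 21: AGU -> I; peptide=LSKFQRI
pos 24: GAC -> R; peptide=LSKFQRIR
pos 27: UGA -> STOP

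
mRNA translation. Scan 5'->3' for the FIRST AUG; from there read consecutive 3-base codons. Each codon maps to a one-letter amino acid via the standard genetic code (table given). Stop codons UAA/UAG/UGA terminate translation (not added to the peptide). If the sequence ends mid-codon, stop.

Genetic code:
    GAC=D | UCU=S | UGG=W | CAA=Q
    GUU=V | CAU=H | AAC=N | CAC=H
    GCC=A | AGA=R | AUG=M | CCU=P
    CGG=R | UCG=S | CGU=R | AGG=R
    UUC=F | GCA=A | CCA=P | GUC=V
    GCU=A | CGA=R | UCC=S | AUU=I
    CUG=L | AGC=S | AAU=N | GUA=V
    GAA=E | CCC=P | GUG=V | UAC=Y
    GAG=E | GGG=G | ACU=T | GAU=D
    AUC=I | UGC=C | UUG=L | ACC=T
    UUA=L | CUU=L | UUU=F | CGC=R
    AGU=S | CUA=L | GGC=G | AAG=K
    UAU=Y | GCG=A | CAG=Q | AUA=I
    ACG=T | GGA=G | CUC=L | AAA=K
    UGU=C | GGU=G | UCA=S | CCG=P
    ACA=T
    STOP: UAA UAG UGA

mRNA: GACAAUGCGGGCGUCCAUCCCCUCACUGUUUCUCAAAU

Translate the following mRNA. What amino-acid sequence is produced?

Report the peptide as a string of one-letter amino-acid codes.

start AUG at pos 4
pos 4: AUG -> M; peptide=M
pos 7: CGG -> R; peptide=MR
pos 10: GCG -> A; peptide=MRA
pos 13: UCC -> S; peptide=MRAS
pos 16: AUC -> I; peptide=MRASI
pos 19: CCC -> P; peptide=MRASIP
pos 22: UCA -> S; peptide=MRASIPS
pos 25: CUG -> L; peptide=MRASIPSL
pos 28: UUU -> F; peptide=MRASIPSLF
pos 31: CUC -> L; peptide=MRASIPSLFL
pos 34: AAA -> K; peptide=MRASIPSLFLK
pos 37: only 1 nt remain (<3), stop (end of mRNA)

Answer: MRASIPSLFLK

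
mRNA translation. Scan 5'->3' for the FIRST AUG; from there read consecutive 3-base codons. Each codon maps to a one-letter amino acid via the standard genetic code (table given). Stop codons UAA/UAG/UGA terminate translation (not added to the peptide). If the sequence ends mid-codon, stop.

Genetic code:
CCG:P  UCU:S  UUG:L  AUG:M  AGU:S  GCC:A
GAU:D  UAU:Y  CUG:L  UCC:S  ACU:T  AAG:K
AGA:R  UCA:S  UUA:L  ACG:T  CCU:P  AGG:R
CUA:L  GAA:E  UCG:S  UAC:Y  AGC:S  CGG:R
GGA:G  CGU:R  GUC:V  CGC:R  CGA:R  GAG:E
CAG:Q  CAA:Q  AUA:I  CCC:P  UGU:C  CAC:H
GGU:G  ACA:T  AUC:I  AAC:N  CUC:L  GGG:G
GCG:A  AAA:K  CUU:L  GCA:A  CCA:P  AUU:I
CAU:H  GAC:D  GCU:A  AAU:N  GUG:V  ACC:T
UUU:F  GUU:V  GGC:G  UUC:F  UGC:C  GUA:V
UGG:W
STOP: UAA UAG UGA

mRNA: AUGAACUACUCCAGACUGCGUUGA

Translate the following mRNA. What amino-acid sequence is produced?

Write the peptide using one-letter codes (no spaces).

Answer: MNYSRLR

Derivation:
start AUG at pos 0
pos 0: AUG -> M; peptide=M
pos 3: AAC -> N; peptide=MN
pos 6: UAC -> Y; peptide=MNY
pos 9: UCC -> S; peptide=MNYS
pos 12: AGA -> R; peptide=MNYSR
pos 15: CUG -> L; peptide=MNYSRL
pos 18: CGU -> R; peptide=MNYSRLR
pos 21: UGA -> STOP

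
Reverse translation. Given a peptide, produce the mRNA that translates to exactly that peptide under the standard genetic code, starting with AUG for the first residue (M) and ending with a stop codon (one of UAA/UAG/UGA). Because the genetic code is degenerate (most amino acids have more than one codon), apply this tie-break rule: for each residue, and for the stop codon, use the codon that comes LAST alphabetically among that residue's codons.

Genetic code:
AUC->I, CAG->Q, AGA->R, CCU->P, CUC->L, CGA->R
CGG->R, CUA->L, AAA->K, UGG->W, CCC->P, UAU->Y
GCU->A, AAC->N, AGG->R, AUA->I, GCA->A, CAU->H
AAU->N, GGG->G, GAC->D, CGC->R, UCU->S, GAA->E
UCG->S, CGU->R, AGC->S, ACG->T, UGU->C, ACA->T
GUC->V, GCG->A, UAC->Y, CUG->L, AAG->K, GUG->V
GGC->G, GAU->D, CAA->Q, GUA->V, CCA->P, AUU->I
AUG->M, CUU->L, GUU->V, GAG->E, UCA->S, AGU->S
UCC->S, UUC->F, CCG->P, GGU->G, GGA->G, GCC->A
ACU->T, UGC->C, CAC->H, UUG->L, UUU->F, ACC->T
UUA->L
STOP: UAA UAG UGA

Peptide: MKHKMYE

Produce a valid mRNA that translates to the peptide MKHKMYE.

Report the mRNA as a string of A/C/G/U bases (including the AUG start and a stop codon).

Answer: mRNA: AUGAAGCAUAAGAUGUAUGAGUGA

Derivation:
residue 1: M -> AUG (start codon)
residue 2: K codons sorted = AAA,AAG -> pick last = AAG
residue 3: H codons sorted = CAC,CAU -> pick last = CAU
residue 4: K codons sorted = AAA,AAG -> pick last = AAG
residue 5: M -> AUG (only codon)
residue 6: Y codons sorted = UAC,UAU -> pick last = UAU
residue 7: E codons sorted = GAA,GAG -> pick last = GAG
terminator: stop codons sorted = UAA,UAG,UGA -> pick last = UGA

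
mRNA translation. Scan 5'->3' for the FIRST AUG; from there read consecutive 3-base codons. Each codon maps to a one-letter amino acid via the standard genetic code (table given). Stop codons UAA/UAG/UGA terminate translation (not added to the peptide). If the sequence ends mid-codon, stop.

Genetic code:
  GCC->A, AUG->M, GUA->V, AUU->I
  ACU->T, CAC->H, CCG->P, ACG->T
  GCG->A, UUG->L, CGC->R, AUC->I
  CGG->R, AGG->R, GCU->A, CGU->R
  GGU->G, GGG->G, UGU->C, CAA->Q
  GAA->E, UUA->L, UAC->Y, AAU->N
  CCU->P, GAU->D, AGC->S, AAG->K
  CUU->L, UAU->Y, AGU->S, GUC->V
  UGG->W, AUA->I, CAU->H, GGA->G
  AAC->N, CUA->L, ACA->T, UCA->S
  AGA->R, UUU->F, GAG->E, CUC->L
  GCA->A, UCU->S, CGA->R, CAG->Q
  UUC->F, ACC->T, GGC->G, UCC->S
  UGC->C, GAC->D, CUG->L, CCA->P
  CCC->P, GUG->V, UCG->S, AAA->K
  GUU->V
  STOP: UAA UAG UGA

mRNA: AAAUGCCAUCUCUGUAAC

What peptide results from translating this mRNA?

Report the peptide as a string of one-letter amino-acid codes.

Answer: MPSL

Derivation:
start AUG at pos 2
pos 2: AUG -> M; peptide=M
pos 5: CCA -> P; peptide=MP
pos 8: UCU -> S; peptide=MPS
pos 11: CUG -> L; peptide=MPSL
pos 14: UAA -> STOP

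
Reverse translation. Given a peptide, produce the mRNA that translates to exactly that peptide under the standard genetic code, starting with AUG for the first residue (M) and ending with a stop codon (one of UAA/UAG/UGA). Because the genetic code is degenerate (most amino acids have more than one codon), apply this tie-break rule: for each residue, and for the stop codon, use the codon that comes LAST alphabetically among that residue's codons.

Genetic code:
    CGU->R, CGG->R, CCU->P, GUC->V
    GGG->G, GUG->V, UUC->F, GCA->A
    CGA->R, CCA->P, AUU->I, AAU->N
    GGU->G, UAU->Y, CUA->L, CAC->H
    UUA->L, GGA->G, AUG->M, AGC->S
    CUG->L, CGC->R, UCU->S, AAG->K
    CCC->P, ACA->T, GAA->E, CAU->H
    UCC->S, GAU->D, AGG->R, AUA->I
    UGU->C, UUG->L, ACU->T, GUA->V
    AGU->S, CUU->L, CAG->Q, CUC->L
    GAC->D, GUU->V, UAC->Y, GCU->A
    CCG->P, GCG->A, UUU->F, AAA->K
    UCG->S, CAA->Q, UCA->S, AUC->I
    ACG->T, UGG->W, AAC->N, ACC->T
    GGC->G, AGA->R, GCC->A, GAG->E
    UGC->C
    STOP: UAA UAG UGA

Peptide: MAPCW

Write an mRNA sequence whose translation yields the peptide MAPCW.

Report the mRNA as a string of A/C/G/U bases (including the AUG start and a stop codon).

Answer: mRNA: AUGGCUCCUUGUUGGUGA

Derivation:
residue 1: M -> AUG (start codon)
residue 2: A codons sorted = GCA,GCC,GCG,GCU -> pick last = GCU
residue 3: P codons sorted = CCA,CCC,CCG,CCU -> pick last = CCU
residue 4: C codons sorted = UGC,UGU -> pick last = UGU
residue 5: W -> UGG (only codon)
terminator: stop codons sorted = UAA,UAG,UGA -> pick last = UGA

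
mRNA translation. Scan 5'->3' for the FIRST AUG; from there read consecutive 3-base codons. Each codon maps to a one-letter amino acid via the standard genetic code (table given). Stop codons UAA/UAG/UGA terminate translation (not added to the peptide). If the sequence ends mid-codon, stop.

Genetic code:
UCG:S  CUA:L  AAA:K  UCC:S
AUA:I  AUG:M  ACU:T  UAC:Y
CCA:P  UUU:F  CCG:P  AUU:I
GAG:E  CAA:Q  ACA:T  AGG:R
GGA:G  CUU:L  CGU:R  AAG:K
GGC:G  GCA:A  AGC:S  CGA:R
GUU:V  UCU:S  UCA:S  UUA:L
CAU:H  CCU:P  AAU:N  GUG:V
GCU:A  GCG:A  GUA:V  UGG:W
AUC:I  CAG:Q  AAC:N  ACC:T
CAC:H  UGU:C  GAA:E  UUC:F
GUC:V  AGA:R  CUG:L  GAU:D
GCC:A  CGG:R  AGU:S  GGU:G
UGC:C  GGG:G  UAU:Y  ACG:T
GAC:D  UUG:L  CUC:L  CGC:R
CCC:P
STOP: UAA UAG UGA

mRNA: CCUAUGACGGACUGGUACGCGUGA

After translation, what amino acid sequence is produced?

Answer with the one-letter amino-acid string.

start AUG at pos 3
pos 3: AUG -> M; peptide=M
pos 6: ACG -> T; peptide=MT
pos 9: GAC -> D; peptide=MTD
pos 12: UGG -> W; peptide=MTDW
pos 15: UAC -> Y; peptide=MTDWY
pos 18: GCG -> A; peptide=MTDWYA
pos 21: UGA -> STOP

Answer: MTDWYA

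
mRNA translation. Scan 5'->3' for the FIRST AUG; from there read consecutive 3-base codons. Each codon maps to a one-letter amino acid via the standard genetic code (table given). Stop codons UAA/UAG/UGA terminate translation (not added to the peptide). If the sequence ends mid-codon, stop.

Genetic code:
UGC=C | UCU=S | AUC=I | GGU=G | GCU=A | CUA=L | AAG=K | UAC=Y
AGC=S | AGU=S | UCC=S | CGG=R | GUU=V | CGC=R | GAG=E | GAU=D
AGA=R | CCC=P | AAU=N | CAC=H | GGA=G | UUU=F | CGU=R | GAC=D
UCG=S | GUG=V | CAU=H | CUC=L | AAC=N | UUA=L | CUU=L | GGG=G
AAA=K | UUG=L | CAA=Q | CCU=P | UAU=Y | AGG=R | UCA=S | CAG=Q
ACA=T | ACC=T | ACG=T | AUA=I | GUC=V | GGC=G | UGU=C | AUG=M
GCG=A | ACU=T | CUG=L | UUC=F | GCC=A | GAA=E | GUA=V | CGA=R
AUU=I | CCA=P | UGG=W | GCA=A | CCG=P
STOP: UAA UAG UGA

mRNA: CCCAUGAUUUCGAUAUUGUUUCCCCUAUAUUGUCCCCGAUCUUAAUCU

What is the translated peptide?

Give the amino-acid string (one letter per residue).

start AUG at pos 3
pos 3: AUG -> M; peptide=M
pos 6: AUU -> I; peptide=MI
pos 9: UCG -> S; peptide=MIS
pos 12: AUA -> I; peptide=MISI
pos 15: UUG -> L; peptide=MISIL
pos 18: UUU -> F; peptide=MISILF
pos 21: CCC -> P; peptide=MISILFP
pos 24: CUA -> L; peptide=MISILFPL
pos 27: UAU -> Y; peptide=MISILFPLY
pos 30: UGU -> C; peptide=MISILFPLYC
pos 33: CCC -> P; peptide=MISILFPLYCP
pos 36: CGA -> R; peptide=MISILFPLYCPR
pos 39: UCU -> S; peptide=MISILFPLYCPRS
pos 42: UAA -> STOP

Answer: MISILFPLYCPRS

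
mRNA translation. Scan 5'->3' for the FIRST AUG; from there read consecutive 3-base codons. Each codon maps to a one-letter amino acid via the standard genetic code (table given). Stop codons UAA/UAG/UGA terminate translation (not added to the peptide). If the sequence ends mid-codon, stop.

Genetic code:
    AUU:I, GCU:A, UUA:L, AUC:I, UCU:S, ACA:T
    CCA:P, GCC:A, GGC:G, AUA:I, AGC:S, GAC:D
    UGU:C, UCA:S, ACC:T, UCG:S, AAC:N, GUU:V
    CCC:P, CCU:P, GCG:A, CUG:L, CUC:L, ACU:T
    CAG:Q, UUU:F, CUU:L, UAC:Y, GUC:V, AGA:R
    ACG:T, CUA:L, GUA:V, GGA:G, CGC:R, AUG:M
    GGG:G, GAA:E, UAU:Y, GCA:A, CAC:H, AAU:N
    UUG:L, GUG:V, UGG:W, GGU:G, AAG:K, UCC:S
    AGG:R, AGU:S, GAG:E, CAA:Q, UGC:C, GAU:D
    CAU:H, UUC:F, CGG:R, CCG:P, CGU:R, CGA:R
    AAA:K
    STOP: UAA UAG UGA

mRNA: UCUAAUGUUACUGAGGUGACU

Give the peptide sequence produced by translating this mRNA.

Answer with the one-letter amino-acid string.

start AUG at pos 4
pos 4: AUG -> M; peptide=M
pos 7: UUA -> L; peptide=ML
pos 10: CUG -> L; peptide=MLL
pos 13: AGG -> R; peptide=MLLR
pos 16: UGA -> STOP

Answer: MLLR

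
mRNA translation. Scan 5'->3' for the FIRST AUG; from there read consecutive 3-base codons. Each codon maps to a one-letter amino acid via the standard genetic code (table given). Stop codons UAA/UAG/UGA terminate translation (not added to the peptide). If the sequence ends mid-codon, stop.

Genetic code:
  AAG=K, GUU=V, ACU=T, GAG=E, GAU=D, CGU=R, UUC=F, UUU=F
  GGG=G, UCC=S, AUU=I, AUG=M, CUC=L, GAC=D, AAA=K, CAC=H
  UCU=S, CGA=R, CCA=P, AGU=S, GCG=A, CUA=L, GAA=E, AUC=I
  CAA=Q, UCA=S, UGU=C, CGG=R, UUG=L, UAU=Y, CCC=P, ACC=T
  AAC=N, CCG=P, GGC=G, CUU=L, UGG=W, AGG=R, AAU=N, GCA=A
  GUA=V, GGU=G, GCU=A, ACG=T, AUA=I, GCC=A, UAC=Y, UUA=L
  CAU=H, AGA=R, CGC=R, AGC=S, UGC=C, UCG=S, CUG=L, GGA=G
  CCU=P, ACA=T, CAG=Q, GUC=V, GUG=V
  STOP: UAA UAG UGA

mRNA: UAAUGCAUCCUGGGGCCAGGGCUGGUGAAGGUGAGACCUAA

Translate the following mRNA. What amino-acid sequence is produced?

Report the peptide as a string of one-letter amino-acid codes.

Answer: MHPGARAGEGET

Derivation:
start AUG at pos 2
pos 2: AUG -> M; peptide=M
pos 5: CAU -> H; peptide=MH
pos 8: CCU -> P; peptide=MHP
pos 11: GGG -> G; peptide=MHPG
pos 14: GCC -> A; peptide=MHPGA
pos 17: AGG -> R; peptide=MHPGAR
pos 20: GCU -> A; peptide=MHPGARA
pos 23: GGU -> G; peptide=MHPGARAG
pos 26: GAA -> E; peptide=MHPGARAGE
pos 29: GGU -> G; peptide=MHPGARAGEG
pos 32: GAG -> E; peptide=MHPGARAGEGE
pos 35: ACC -> T; peptide=MHPGARAGEGET
pos 38: UAA -> STOP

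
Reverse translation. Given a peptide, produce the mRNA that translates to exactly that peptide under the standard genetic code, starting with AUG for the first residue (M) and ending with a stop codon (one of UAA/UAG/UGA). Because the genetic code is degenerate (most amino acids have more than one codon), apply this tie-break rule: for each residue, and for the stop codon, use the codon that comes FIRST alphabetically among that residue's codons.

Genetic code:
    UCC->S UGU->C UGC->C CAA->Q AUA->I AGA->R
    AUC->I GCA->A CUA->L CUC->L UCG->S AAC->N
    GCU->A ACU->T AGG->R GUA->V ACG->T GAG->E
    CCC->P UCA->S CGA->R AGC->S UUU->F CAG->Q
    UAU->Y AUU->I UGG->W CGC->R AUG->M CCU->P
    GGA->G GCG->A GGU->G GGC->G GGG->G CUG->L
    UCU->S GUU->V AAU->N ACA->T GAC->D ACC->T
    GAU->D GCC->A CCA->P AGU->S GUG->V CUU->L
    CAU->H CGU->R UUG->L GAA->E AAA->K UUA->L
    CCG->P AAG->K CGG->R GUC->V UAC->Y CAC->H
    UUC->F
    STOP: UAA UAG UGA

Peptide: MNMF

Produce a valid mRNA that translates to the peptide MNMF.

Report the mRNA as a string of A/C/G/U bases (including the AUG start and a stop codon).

residue 1: M -> AUG (start codon)
residue 2: N codons sorted = AAC,AAU -> pick first = AAC
residue 3: M -> AUG (only codon)
residue 4: F codons sorted = UUC,UUU -> pick first = UUC
terminator: stop codons sorted = UAA,UAG,UGA -> pick first = UAA

Answer: mRNA: AUGAACAUGUUCUAA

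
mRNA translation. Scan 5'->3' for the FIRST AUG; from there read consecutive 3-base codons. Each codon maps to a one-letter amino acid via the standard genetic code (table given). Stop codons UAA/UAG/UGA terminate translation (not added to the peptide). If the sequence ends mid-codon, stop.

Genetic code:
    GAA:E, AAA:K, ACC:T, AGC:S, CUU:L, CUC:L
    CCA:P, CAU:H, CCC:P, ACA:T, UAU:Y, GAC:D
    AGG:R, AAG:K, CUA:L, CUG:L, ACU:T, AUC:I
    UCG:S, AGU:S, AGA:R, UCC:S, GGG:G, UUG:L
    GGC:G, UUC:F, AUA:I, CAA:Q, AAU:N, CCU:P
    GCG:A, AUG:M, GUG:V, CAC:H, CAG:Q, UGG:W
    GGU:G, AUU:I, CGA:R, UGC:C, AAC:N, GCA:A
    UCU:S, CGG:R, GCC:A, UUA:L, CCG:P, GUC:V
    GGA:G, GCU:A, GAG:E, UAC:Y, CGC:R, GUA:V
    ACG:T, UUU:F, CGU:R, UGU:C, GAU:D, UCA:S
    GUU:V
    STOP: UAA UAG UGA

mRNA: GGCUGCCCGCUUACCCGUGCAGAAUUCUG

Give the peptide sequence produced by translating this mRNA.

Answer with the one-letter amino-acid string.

no AUG start codon found

Answer: (empty: no AUG start codon)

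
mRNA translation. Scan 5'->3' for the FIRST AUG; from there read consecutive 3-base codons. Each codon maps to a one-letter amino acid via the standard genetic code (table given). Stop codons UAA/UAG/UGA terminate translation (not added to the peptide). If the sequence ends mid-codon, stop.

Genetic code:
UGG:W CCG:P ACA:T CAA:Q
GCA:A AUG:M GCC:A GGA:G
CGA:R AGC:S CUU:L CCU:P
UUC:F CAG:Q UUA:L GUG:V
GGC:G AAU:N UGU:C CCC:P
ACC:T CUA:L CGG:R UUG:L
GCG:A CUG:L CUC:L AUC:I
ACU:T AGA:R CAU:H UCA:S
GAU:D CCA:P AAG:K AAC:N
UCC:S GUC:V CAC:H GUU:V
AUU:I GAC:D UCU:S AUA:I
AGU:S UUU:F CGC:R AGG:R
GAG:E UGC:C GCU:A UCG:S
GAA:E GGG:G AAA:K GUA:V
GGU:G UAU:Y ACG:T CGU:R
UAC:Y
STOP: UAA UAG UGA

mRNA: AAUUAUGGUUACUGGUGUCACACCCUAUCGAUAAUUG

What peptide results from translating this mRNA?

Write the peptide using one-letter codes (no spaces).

start AUG at pos 4
pos 4: AUG -> M; peptide=M
pos 7: GUU -> V; peptide=MV
pos 10: ACU -> T; peptide=MVT
pos 13: GGU -> G; peptide=MVTG
pos 16: GUC -> V; peptide=MVTGV
pos 19: ACA -> T; peptide=MVTGVT
pos 22: CCC -> P; peptide=MVTGVTP
pos 25: UAU -> Y; peptide=MVTGVTPY
pos 28: CGA -> R; peptide=MVTGVTPYR
pos 31: UAA -> STOP

Answer: MVTGVTPYR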